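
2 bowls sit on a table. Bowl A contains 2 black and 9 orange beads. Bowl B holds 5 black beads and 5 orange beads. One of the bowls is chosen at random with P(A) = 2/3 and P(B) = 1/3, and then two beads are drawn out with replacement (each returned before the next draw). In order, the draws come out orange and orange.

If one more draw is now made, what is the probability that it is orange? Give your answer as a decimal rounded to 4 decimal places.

Under each hypothesis, the probability of the observed sequence is: P(data | bowl A) = (9/11)(9/11) = 0.66942; P(data | bowl B) = (5/10)(5/10) = 0.25.
The prior-weighted likelihoods are 2/3 · 0.66942 = 0.44628, 1/3 · 0.25 = 0.083333; these sum to 0.52961.
Dividing through by the total gives posterior P(bowl A | data) = 0.84265, P(bowl B | data) = 0.15735.
The predictive probability is P(orange next | data) = (9/11)(0.84265) + (1/2)(0.15735) = 0.76812.

0.7681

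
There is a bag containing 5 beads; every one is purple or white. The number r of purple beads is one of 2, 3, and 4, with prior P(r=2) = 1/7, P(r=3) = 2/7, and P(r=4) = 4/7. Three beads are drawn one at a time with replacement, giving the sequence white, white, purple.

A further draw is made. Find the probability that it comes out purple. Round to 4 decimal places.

Compute the likelihood of the observed sequence for each case: P(data | r = 2) = (3/5)(3/5)(2/5) = 18/125; P(data | r = 3) = (2/5)(2/5)(3/5) = 12/125; P(data | r = 4) = (1/5)(1/5)(4/5) = 4/125.
The prior-weighted likelihoods are 1/7 · 18/125 = 18/875, 2/7 · 12/125 = 24/875, 4/7 · 4/125 = 16/875; with total 58/875.
Normalising, the posterior is P(r = 2 | data) = 9/29, P(r = 3 | data) = 12/29, P(r = 4 | data) = 8/29.
Averaging over the posterior, P(purple next | data) = (2/5)(9/29) + (3/5)(12/29) + (4/5)(8/29) = 86/145.

0.5931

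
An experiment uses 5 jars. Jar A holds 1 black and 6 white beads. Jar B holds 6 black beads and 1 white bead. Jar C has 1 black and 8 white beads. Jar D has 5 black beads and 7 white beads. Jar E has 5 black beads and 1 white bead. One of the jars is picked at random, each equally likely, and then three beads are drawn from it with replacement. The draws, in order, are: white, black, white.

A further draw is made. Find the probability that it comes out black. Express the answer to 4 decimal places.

0.3148

The likelihood of the observed sequence under each hypothesis: P(data | jar A) = (6/7)(1/7)(6/7) = 0.10496; P(data | jar B) = (1/7)(6/7)(1/7) = 0.017493; P(data | jar C) = (8/9)(1/9)(8/9) = 0.087791; P(data | jar D) = (7/12)(5/12)(7/12) = 0.14178; P(data | jar E) = (1/6)(5/6)(1/6) = 0.023148.
The prior-weighted likelihoods are 1/5 · 0.10496 = 0.020991, 1/5 · 0.017493 = 0.0034985, 1/5 · 0.087791 = 0.017558, 1/5 · 0.14178 = 0.028356, 1/5 · 0.023148 = 0.0046296; with total 0.075034.
The posterior is then P(jar A | data) = 0.27976, P(jar B | data) = 0.046626, P(jar C | data) = 0.234, P(jar D | data) = 0.37791, P(jar E | data) = 0.0617.
So P(black next | data) = Σ P(black next | H) P(H | data) = (1/7)(0.27976) + (6/7)(0.046626) + (1/9)(0.234) + (5/12)(0.37791) + (5/6)(0.0617) = 0.31481.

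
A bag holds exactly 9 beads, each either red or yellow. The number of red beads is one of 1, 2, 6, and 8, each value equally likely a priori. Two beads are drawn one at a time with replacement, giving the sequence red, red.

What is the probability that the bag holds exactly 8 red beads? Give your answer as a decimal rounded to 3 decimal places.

0.610

Compute the likelihood of the observed sequence for each case: P(data | r = 1) = (1/9)(1/9) = 1/81; P(data | r = 2) = (2/9)(2/9) = 4/81; P(data | r = 6) = (6/9)(6/9) = 4/9; P(data | r = 8) = (8/9)(8/9) = 64/81.
The prior-weighted likelihoods are 1/4 · 1/81 = 1/324, 1/4 · 4/81 = 1/81, 1/4 · 4/9 = 1/9, 1/4 · 64/81 = 16/81; these sum to 35/108.
Therefore the posterior P(r = 8 | data) = (16/81) / (35/108) = 64/105.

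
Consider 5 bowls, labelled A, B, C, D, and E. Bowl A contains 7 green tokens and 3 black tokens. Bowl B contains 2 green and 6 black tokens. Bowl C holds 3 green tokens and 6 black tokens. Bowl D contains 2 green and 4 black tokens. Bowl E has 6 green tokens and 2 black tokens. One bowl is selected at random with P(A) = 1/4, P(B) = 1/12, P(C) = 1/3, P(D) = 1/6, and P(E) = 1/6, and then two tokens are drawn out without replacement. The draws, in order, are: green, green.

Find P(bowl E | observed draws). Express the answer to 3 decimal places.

For each hypothesis, P(data | H) works out to: P(data | bowl A) = (7/10)(6/9) = 0.46667; P(data | bowl B) = (2/8)(1/7) = 0.035714; P(data | bowl C) = (3/9)(2/8) = 0.083333; P(data | bowl D) = (2/6)(1/5) = 0.066667; P(data | bowl E) = (6/8)(5/7) = 0.53571.
The prior-weighted likelihoods are 1/4 · 0.46667 = 0.11667, 1/12 · 0.035714 = 0.0029762, 1/3 · 0.083333 = 0.027778, 1/6 · 0.066667 = 0.011111, 1/6 · 0.53571 = 0.089286; these sum to 0.24782.
Therefore the posterior P(bowl E | data) = (0.089286) / (0.24782) = 0.36029.

0.360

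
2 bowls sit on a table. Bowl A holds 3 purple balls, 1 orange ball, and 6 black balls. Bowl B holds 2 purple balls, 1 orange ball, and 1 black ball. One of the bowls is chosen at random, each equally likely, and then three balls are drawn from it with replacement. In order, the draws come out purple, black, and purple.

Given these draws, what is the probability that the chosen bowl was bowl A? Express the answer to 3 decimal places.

Compute the likelihood of the observed sequence for each case: P(data | bowl A) = (3/10)(6/10)(3/10) = 0.054; P(data | bowl B) = (2/4)(1/4)(2/4) = 0.0625.
Multiplying each by its prior: 1/2 · 0.054 = 0.027, 1/2 · 0.0625 = 0.03125; with total 0.05825.
By Bayes' rule, P(bowl A | data) = (0.027) / (0.05825) = 0.46352.

0.464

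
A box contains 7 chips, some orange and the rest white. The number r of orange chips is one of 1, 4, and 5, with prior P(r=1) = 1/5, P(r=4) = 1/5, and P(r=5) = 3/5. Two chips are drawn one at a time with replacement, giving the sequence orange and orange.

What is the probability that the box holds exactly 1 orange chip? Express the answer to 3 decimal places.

0.011

The likelihood of the observed sequence under each hypothesis: P(data | r = 1) = (1/7)(1/7) = 1/49; P(data | r = 4) = (4/7)(4/7) = 16/49; P(data | r = 5) = (5/7)(5/7) = 25/49.
Multiplying each by its prior: 1/5 · 1/49 = 1/245, 1/5 · 16/49 = 16/245, 3/5 · 25/49 = 15/49; summing to 92/245.
Therefore the posterior P(r = 1 | data) = (1/245) / (92/245) = 1/92.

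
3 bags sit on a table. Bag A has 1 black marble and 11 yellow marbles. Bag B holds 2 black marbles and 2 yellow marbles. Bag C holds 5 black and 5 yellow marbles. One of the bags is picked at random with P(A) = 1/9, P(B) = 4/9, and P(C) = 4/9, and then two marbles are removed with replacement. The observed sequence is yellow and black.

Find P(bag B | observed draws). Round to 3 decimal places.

The likelihood of the observed sequence under each hypothesis: P(data | bag A) = (11/12)(1/12) = 0.076389; P(data | bag B) = (2/4)(2/4) = 0.25; P(data | bag C) = (5/10)(5/10) = 0.25.
Weighting by the prior gives 1/9 · 0.076389 = 0.0084877, 4/9 · 0.25 = 0.11111, 4/9 · 0.25 = 0.11111; these sum to 0.23071.
So P(bag B | data) = (0.11111) / (0.23071) = 0.48161.

0.482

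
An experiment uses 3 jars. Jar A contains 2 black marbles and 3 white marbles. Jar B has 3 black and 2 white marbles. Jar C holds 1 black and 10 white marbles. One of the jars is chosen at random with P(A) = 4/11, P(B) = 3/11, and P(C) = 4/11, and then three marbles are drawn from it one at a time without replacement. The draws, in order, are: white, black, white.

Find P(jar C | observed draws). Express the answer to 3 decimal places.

0.248

Compute the likelihood of the observed sequence for each case: P(data | jar A) = (3/5)(2/4)(2/3) = 0.2; P(data | jar B) = (2/5)(3/4)(1/3) = 0.1; P(data | jar C) = (10/11)(1/10)(9/9) = 0.090909.
Weighting by the prior gives 4/11 · 0.2 = 0.072727, 3/11 · 0.1 = 0.027273, 4/11 · 0.090909 = 0.033058; these sum to 0.13306.
So P(jar C | data) = (0.033058) / (0.13306) = 0.24845.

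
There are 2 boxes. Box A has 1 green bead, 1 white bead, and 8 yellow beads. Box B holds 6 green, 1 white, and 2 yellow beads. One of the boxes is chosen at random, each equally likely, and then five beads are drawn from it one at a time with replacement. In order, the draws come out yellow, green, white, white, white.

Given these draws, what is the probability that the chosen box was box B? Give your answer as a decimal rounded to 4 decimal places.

0.7175

Under each hypothesis, the probability of the observed sequence is: P(data | box A) = (8/10)(1/10)(1/10)(1/10)(1/10) = 8e-05; P(data | box B) = (2/9)(6/9)(1/9)(1/9)(1/9) = 0.00020322.
Multiplying each by its prior: 1/2 · 8e-05 = 4e-05, 1/2 · 0.00020322 = 0.00010161; summing to 0.00014161.
Hence P(box B | data) = (0.00010161) / (0.00014161) = 0.71754.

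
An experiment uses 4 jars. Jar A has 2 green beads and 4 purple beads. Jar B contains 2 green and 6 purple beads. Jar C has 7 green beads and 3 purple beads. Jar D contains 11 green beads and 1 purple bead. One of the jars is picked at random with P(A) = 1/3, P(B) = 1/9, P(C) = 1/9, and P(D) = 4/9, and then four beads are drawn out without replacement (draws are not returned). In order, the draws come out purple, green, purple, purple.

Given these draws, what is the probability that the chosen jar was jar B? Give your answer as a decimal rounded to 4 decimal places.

The likelihood of the observed sequence under each hypothesis: P(data | jar A) = (4/6)(2/5)(3/4)(2/3) = 0.13333; P(data | jar B) = (6/8)(2/7)(5/6)(4/5) = 0.14286; P(data | jar C) = (3/10)(7/9)(2/8)(1/7) = 0.0083333; P(data | jar D) = (1/12)(11/11)(0/10) = 0.
Multiplying each by its prior: 1/3 · 0.13333 = 0.044444, 1/9 · 0.14286 = 0.015873, 1/9 · 0.0083333 = 0.00092593, 4/9 · 0 = 0; summing to 0.061243.
Therefore the posterior P(jar B | data) = (0.015873) / (0.061243) = 0.25918.

0.2592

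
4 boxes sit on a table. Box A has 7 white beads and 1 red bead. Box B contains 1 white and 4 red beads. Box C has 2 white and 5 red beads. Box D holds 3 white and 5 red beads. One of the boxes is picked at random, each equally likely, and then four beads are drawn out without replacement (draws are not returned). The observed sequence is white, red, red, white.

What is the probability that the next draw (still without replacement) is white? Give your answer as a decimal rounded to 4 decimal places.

0.1500

Compute the likelihood of the observed sequence for each case: P(data | box A) = (7/8)(1/7)(0/6) = 0; P(data | box B) = (1/5)(4/4)(3/3)(0/2) = 0; P(data | box C) = (2/7)(5/6)(4/5)(1/4) = 1/21; P(data | box D) = (3/8)(5/7)(4/6)(2/5) = 1/14.
Weighting by the prior gives 1/4 · 0 = 0, 1/4 · 0 = 0, 1/4 · 1/21 = 1/84, 1/4 · 1/14 = 1/56; summing to 5/168.
Normalising, the posterior is P(box A | data) = 0, P(box B | data) = 0, P(box C | data) = 2/5, P(box D | data) = 3/5.
The predictive probability is P(white next | data) = (0)(2/5) + (1/4)(3/5) = 3/20.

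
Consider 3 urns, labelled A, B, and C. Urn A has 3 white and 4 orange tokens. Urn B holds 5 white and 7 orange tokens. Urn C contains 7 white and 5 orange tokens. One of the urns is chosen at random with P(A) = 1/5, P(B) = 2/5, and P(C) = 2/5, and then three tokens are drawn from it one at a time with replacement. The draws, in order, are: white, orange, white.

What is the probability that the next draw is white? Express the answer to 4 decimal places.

Under each hypothesis, the probability of the observed sequence is: P(data | urn A) = (3/7)(4/7)(3/7) = 0.10496; P(data | urn B) = (5/12)(7/12)(5/12) = 0.10127; P(data | urn C) = (7/12)(5/12)(7/12) = 0.14178.
The prior-weighted likelihoods are 1/5 · 0.10496 = 0.020991, 2/5 · 0.10127 = 0.040509, 2/5 · 0.14178 = 0.056713; summing to 0.11821.
Dividing through by the total gives posterior P(urn A | data) = 0.17757, P(urn B | data) = 0.34268, P(urn C | data) = 0.47975.
The predictive probability is P(white next | data) = (3/7)(0.17757) + (5/12)(0.34268) + (7/12)(0.47975) = 0.49874.

0.4987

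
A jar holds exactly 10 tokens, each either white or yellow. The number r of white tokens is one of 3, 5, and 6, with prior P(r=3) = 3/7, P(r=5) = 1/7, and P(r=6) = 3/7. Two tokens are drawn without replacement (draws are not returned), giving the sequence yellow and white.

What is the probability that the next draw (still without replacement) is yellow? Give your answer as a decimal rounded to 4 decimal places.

For each hypothesis, P(data | H) works out to: P(data | r = 3) = (7/10)(3/9) = 7/30; P(data | r = 5) = (5/10)(5/9) = 5/18; P(data | r = 6) = (4/10)(6/9) = 4/15.
Weighting by the prior gives 3/7 · 7/30 = 1/10, 1/7 · 5/18 = 5/126, 3/7 · 4/15 = 4/35; these sum to 16/63.
Dividing through by the total gives posterior P(r = 3 | data) = 63/160, P(r = 5 | data) = 5/32, P(r = 6 | data) = 9/20.
So P(yellow next | data) = Σ P(yellow next | H) P(H | data) = (3/4)(63/160) + (1/2)(5/32) + (3/8)(9/20) = 347/640.

0.5422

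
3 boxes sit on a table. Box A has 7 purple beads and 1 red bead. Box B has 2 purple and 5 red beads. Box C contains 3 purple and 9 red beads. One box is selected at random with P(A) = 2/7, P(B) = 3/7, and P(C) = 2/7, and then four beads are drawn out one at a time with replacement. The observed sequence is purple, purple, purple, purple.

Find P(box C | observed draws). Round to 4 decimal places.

Under each hypothesis, the probability of the observed sequence is: P(data | box A) = (7/8)(7/8)(7/8)(7/8) = 0.58618; P(data | box B) = (2/7)(2/7)(2/7)(2/7) = 0.0066639; P(data | box C) = (3/12)(3/12)(3/12)(3/12) = 0.0039062.
The prior-weighted likelihoods are 2/7 · 0.58618 = 0.16748, 3/7 · 0.0066639 = 0.002856, 2/7 · 0.0039062 = 0.0011161; these sum to 0.17145.
By Bayes' rule, P(box C | data) = (0.0011161) / (0.17145) = 0.0065095.

0.0065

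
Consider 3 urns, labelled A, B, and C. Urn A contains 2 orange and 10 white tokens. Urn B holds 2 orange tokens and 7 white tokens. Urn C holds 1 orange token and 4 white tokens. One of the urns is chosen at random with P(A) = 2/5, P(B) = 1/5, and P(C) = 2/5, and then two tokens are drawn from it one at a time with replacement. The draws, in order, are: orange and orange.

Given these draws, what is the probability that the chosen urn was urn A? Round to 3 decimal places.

Under each hypothesis, the probability of the observed sequence is: P(data | urn A) = (2/12)(2/12) = 0.027778; P(data | urn B) = (2/9)(2/9) = 0.049383; P(data | urn C) = (1/5)(1/5) = 0.04.
Weighting by the prior gives 2/5 · 0.027778 = 0.011111, 1/5 · 0.049383 = 0.0098765, 2/5 · 0.04 = 0.016; summing to 0.036988.
So P(urn A | data) = (0.011111) / (0.036988) = 0.3004.

0.300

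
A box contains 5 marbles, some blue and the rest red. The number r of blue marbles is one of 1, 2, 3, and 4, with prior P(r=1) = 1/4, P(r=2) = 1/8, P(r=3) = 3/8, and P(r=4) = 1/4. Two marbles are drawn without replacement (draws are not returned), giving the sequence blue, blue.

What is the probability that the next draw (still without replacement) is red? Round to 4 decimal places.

0.5000

Compute the likelihood of the observed sequence for each case: P(data | r = 1) = (1/5)(0/4) = 0; P(data | r = 2) = (2/5)(1/4) = 1/10; P(data | r = 3) = (3/5)(2/4) = 3/10; P(data | r = 4) = (4/5)(3/4) = 3/5.
Weighting by the prior gives 1/4 · 0 = 0, 1/8 · 1/10 = 1/80, 3/8 · 3/10 = 9/80, 1/4 · 3/5 = 3/20; with total 11/40.
Normalising, the posterior is P(r = 1 | data) = 0, P(r = 2 | data) = 1/22, P(r = 3 | data) = 9/22, P(r = 4 | data) = 6/11.
Averaging over the posterior, P(red next | data) = (1)(1/22) + (2/3)(9/22) + (1/3)(6/11) = 1/2.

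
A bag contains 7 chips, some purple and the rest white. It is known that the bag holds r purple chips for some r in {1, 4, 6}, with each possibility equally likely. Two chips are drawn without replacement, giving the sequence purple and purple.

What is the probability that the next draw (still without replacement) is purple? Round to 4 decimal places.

0.6857

Compute the likelihood of the observed sequence for each case: P(data | r = 1) = (1/7)(0/6) = 0; P(data | r = 4) = (4/7)(3/6) = 2/7; P(data | r = 6) = (6/7)(5/6) = 5/7.
The prior-weighted likelihoods are 1/3 · 0 = 0, 1/3 · 2/7 = 2/21, 1/3 · 5/7 = 5/21; summing to 1/3.
Dividing through by the total gives posterior P(r = 1 | data) = 0, P(r = 4 | data) = 2/7, P(r = 6 | data) = 5/7.
Averaging over the posterior, P(purple next | data) = (2/5)(2/7) + (4/5)(5/7) = 24/35.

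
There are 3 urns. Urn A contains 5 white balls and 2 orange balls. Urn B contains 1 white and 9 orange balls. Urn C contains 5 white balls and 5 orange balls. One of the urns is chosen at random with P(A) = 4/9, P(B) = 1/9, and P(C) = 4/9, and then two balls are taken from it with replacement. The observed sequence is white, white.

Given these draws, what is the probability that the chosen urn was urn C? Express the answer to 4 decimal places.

0.3278

Compute the likelihood of the observed sequence for each case: P(data | urn A) = (5/7)(5/7) = 0.5102; P(data | urn B) = (1/10)(1/10) = 0.01; P(data | urn C) = (5/10)(5/10) = 0.25.
Weighting by the prior gives 4/9 · 0.5102 = 0.22676, 1/9 · 0.01 = 0.0011111, 4/9 · 0.25 = 0.11111; these sum to 0.33898.
By Bayes' rule, P(urn C | data) = (0.11111) / (0.33898) = 0.32778.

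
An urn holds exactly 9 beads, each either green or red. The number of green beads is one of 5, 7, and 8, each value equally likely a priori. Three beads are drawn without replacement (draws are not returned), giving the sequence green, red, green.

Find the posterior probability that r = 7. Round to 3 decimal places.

Under each hypothesis, the probability of the observed sequence is: P(data | r = 5) = (5/9)(4/8)(4/7) = 10/63; P(data | r = 7) = (7/9)(2/8)(6/7) = 1/6; P(data | r = 8) = (8/9)(1/8)(7/7) = 1/9.
Multiplying each by its prior: 1/3 · 10/63 = 10/189, 1/3 · 1/6 = 1/18, 1/3 · 1/9 = 1/27; summing to 55/378.
So P(r = 7 | data) = (1/18) / (55/378) = 21/55.

0.382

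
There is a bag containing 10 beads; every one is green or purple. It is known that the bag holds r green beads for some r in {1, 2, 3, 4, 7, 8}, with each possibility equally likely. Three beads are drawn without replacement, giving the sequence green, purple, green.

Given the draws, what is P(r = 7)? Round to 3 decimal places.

0.342

Compute the likelihood of the observed sequence for each case: P(data | r = 1) = (1/10)(9/9)(0/8) = 0; P(data | r = 2) = (2/10)(8/9)(1/8) = 1/45; P(data | r = 3) = (3/10)(7/9)(2/8) = 7/120; P(data | r = 4) = (4/10)(6/9)(3/8) = 1/10; P(data | r = 7) = (7/10)(3/9)(6/8) = 7/40; P(data | r = 8) = (8/10)(2/9)(7/8) = 7/45.
Weighting by the prior gives 1/6 · 0 = 0, 1/6 · 1/45 = 1/270, 1/6 · 7/120 = 7/720, 1/6 · 1/10 = 1/60, 1/6 · 7/40 = 7/240, 1/6 · 7/45 = 7/270; with total 23/270.
Therefore the posterior P(r = 7 | data) = (7/240) / (23/270) = 63/184.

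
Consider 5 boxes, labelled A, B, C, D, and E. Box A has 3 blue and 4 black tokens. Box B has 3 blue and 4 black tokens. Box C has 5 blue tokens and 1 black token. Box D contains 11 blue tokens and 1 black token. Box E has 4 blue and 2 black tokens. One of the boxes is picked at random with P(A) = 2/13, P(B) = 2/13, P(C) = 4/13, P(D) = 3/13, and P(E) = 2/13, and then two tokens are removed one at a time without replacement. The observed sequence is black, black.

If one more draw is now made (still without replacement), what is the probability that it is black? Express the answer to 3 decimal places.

0.358

Compute the likelihood of the observed sequence for each case: P(data | box A) = (4/7)(3/6) = 0.28571; P(data | box B) = (4/7)(3/6) = 0.28571; P(data | box C) = (1/6)(0/5) = 0; P(data | box D) = (1/12)(0/11) = 0; P(data | box E) = (2/6)(1/5) = 0.066667.
Weighting by the prior gives 2/13 · 0.28571 = 0.043956, 2/13 · 0.28571 = 0.043956, 4/13 · 0 = 0, 3/13 · 0 = 0, 2/13 · 0.066667 = 0.010256; with total 0.098168.
Normalising, the posterior is P(box A | data) = 0.44776, P(box B | data) = 0.44776, P(box C | data) = 0, P(box D | data) = 0, P(box E | data) = 0.10448.
Averaging over the posterior, P(black next | data) = (2/5)(0.44776) + (2/5)(0.44776) + (0)(0.10448) = 0.35821.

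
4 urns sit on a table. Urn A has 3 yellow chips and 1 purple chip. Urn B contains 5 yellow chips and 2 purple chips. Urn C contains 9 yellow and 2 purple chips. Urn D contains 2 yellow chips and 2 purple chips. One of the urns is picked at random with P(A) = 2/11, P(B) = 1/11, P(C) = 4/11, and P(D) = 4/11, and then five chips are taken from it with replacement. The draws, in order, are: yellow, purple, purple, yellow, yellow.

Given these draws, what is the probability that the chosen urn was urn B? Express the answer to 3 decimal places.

0.106

Compute the likelihood of the observed sequence for each case: P(data | urn A) = (3/4)(1/4)(1/4)(3/4)(3/4) = 0.026367; P(data | urn B) = (5/7)(2/7)(2/7)(5/7)(5/7) = 0.02975; P(data | urn C) = (9/11)(2/11)(2/11)(9/11)(9/11) = 0.018106; P(data | urn D) = (2/4)(2/4)(2/4)(2/4)(2/4) = 0.03125.
Multiplying each by its prior: 2/11 · 0.026367 = 0.004794, 1/11 · 0.02975 = 0.0027045, 4/11 · 0.018106 = 0.006584, 4/11 · 0.03125 = 0.011364; these sum to 0.025446.
By Bayes' rule, P(urn B | data) = (0.0027045) / (0.025446) = 0.10628.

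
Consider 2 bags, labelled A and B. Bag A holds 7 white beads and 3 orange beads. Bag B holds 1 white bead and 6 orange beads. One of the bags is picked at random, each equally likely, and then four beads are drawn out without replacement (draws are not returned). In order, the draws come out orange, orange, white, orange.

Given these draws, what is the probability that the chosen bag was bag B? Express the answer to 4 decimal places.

0.9449

Under each hypothesis, the probability of the observed sequence is: P(data | bag A) = (3/10)(2/9)(7/8)(1/7) = 0.0083333; P(data | bag B) = (6/7)(5/6)(1/5)(4/4) = 0.14286.
Multiplying each by its prior: 1/2 · 0.0083333 = 0.0041667, 1/2 · 0.14286 = 0.071429; summing to 0.075595.
By Bayes' rule, P(bag B | data) = (0.071429) / (0.075595) = 0.94488.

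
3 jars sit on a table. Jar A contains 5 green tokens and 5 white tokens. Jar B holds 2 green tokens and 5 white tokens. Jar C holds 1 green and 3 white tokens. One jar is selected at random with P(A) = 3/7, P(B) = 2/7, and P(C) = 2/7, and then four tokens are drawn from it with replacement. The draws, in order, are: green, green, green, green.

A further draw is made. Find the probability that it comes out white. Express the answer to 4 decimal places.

The likelihood of the observed sequence under each hypothesis: P(data | jar A) = (5/10)(5/10)(5/10)(5/10) = 0.0625; P(data | jar B) = (2/7)(2/7)(2/7)(2/7) = 0.0066639; P(data | jar C) = (1/4)(1/4)(1/4)(1/4) = 0.0039062.
Multiplying each by its prior: 3/7 · 0.0625 = 0.026786, 2/7 · 0.0066639 = 0.001904, 2/7 · 0.0039062 = 0.0011161; with total 0.029806.
Normalising, the posterior is P(jar A | data) = 0.89868, P(jar B | data) = 0.063879, P(jar C | data) = 0.037445.
So P(white next | data) = Σ P(white next | H) P(H | data) = (1/2)(0.89868) + (5/7)(0.063879) + (3/4)(0.037445) = 0.52305.

0.5230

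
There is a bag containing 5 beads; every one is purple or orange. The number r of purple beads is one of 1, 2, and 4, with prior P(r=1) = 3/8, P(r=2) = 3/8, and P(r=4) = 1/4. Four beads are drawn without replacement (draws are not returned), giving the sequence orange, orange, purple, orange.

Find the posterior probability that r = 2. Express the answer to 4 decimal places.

0.3333

For each hypothesis, P(data | H) works out to: P(data | r = 1) = (4/5)(3/4)(1/3)(2/2) = 1/5; P(data | r = 2) = (3/5)(2/4)(2/3)(1/2) = 1/10; P(data | r = 4) = (1/5)(0/4) = 0.
Multiplying each by its prior: 3/8 · 1/5 = 3/40, 3/8 · 1/10 = 3/80, 1/4 · 0 = 0; with total 9/80.
Therefore the posterior P(r = 2 | data) = (3/80) / (9/80) = 1/3.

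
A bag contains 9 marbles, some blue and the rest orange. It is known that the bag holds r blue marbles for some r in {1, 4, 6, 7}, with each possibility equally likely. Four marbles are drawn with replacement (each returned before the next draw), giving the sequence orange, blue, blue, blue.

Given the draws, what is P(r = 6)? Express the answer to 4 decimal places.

The likelihood of the observed sequence under each hypothesis: P(data | r = 1) = (8/9)(1/9)(1/9)(1/9) = 0.0012193; P(data | r = 4) = (5/9)(4/9)(4/9)(4/9) = 0.048773; P(data | r = 6) = (3/9)(6/9)(6/9)(6/9) = 0.098765; P(data | r = 7) = (2/9)(7/9)(7/9)(7/9) = 0.10456.
Weighting by the prior gives 1/4 · 0.0012193 = 0.00030483, 1/4 · 0.048773 = 0.012193, 1/4 · 0.098765 = 0.024691, 1/4 · 0.10456 = 0.026139; summing to 0.063329.
So P(r = 6 | data) = (0.024691) / (0.063329) = 0.38989.

0.3899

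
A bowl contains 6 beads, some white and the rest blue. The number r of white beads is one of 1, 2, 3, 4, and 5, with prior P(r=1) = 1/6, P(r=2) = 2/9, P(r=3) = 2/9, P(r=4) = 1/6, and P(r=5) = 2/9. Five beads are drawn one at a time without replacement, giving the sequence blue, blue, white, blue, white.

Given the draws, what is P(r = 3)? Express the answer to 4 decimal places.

0.4286

For each hypothesis, P(data | H) works out to: P(data | r = 1) = (5/6)(4/5)(1/4)(3/3)(0/2) = 0; P(data | r = 2) = (4/6)(3/5)(2/4)(2/3)(1/2) = 1/15; P(data | r = 3) = (3/6)(2/5)(3/4)(1/3)(2/2) = 1/20; P(data | r = 4) = (2/6)(1/5)(4/4)(0/3) = 0; P(data | r = 5) = (1/6)(0/5) = 0.
Weighting by the prior gives 1/6 · 0 = 0, 2/9 · 1/15 = 2/135, 2/9 · 1/20 = 1/90, 1/6 · 0 = 0, 2/9 · 0 = 0; these sum to 7/270.
Hence P(r = 3 | data) = (1/90) / (7/270) = 3/7.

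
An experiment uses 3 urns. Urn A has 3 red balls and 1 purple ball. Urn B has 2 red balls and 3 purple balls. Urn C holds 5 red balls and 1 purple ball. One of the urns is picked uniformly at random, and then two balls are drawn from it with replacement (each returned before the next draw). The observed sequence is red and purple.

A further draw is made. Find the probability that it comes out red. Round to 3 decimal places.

Under each hypothesis, the probability of the observed sequence is: P(data | urn A) = (3/4)(1/4) = 0.1875; P(data | urn B) = (2/5)(3/5) = 0.24; P(data | urn C) = (5/6)(1/6) = 0.13889.
Multiplying each by its prior: 1/3 · 0.1875 = 0.0625, 1/3 · 0.24 = 0.08, 1/3 · 0.13889 = 0.046296; these sum to 0.1888.
The posterior is then P(urn A | data) = 0.33104, P(urn B | data) = 0.42374, P(urn C | data) = 0.24522.
Averaging over the posterior, P(red next | data) = (3/4)(0.33104) + (2/5)(0.42374) + (5/6)(0.24522) = 0.62213.

0.622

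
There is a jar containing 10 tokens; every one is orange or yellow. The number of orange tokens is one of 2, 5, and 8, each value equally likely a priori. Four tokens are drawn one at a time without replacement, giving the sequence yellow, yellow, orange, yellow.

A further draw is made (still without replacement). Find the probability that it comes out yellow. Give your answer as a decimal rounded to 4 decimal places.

Compute the likelihood of the observed sequence for each case: P(data | r = 2) = (8/10)(7/9)(2/8)(6/7) = 2/15; P(data | r = 5) = (5/10)(4/9)(5/8)(3/7) = 5/84; P(data | r = 8) = (2/10)(1/9)(8/8)(0/7) = 0.
Weighting by the prior gives 1/3 · 2/15 = 2/45, 1/3 · 5/84 = 5/252, 1/3 · 0 = 0; with total 9/140.
Dividing through by the total gives posterior P(r = 2 | data) = 56/81, P(r = 5 | data) = 25/81, P(r = 8 | data) = 0.
So P(yellow next | data) = Σ P(yellow next | H) P(H | data) = (5/6)(56/81) + (1/3)(25/81) = 55/81.

0.6790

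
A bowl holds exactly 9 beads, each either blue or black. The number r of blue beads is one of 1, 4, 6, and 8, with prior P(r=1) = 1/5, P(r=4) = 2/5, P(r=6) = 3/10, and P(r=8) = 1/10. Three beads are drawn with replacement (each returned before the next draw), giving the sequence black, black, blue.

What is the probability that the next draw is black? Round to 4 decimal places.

0.5600

Under each hypothesis, the probability of the observed sequence is: P(data | r = 1) = (8/9)(8/9)(1/9) = 0.087791; P(data | r = 4) = (5/9)(5/9)(4/9) = 0.13717; P(data | r = 6) = (3/9)(3/9)(6/9) = 0.074074; P(data | r = 8) = (1/9)(1/9)(8/9) = 0.010974.
Weighting by the prior gives 1/5 · 0.087791 = 0.017558, 2/5 · 0.13717 = 0.05487, 3/10 · 0.074074 = 0.022222, 1/10 · 0.010974 = 0.0010974; summing to 0.095748.
Normalising, the posterior is P(r = 1 | data) = 0.18338, P(r = 4 | data) = 0.57307, P(r = 6 | data) = 0.23209, P(r = 8 | data) = 0.011461.
So P(black next | data) = Σ P(black next | H) P(H | data) = (8/9)(0.18338) + (5/9)(0.57307) + (1/3)(0.23209) + (1/9)(0.011461) = 0.56001.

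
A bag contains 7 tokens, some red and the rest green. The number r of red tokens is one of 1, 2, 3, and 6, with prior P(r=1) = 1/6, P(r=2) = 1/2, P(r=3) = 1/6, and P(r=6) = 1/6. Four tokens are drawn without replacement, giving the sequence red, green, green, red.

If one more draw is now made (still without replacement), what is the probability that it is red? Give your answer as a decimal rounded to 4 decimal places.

Under each hypothesis, the probability of the observed sequence is: P(data | r = 1) = (1/7)(6/6)(5/5)(0/4) = 0; P(data | r = 2) = (2/7)(5/6)(4/5)(1/4) = 1/21; P(data | r = 3) = (3/7)(4/6)(3/5)(2/4) = 3/35; P(data | r = 6) = (6/7)(1/6)(0/5) = 0.
Weighting by the prior gives 1/6 · 0 = 0, 1/2 · 1/21 = 1/42, 1/6 · 3/35 = 1/70, 1/6 · 0 = 0; summing to 4/105.
The posterior is then P(r = 1 | data) = 0, P(r = 2 | data) = 5/8, P(r = 3 | data) = 3/8, P(r = 6 | data) = 0.
Averaging over the posterior, P(red next | data) = (0)(5/8) + (1/3)(3/8) = 1/8.

0.1250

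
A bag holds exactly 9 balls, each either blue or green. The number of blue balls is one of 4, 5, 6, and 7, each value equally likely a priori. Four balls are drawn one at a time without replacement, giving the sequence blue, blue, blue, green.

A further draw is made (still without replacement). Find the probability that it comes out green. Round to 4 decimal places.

0.4105

Under each hypothesis, the probability of the observed sequence is: P(data | r = 4) = (4/9)(3/8)(2/7)(5/6) = 0.039683; P(data | r = 5) = (5/9)(4/8)(3/7)(4/6) = 0.079365; P(data | r = 6) = (6/9)(5/8)(4/7)(3/6) = 0.11905; P(data | r = 7) = (7/9)(6/8)(5/7)(2/6) = 0.13889.
Weighting by the prior gives 1/4 · 0.039683 = 0.0099206, 1/4 · 0.079365 = 0.019841, 1/4 · 0.11905 = 0.029762, 1/4 · 0.13889 = 0.034722; with total 0.094246.
The posterior is then P(r = 4 | data) = 0.10526, P(r = 5 | data) = 0.21053, P(r = 6 | data) = 0.31579, P(r = 7 | data) = 0.36842.
So P(green next | data) = Σ P(green next | H) P(H | data) = (4/5)(0.10526) + (3/5)(0.21053) + (2/5)(0.31579) + (1/5)(0.36842) = 0.41053.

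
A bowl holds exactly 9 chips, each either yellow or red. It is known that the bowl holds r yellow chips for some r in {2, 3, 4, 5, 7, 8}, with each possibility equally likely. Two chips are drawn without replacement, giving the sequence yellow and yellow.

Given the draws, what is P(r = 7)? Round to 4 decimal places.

For each hypothesis, P(data | H) works out to: P(data | r = 2) = (2/9)(1/8) = 1/36; P(data | r = 3) = (3/9)(2/8) = 1/12; P(data | r = 4) = (4/9)(3/8) = 1/6; P(data | r = 5) = (5/9)(4/8) = 5/18; P(data | r = 7) = (7/9)(6/8) = 7/12; P(data | r = 8) = (8/9)(7/8) = 7/9.
Weighting by the prior gives 1/6 · 1/36 = 1/216, 1/6 · 1/12 = 1/72, 1/6 · 1/6 = 1/36, 1/6 · 5/18 = 5/108, 1/6 · 7/12 = 7/72, 1/6 · 7/9 = 7/54; summing to 23/72.
Therefore the posterior P(r = 7 | data) = (7/72) / (23/72) = 7/23.

0.3043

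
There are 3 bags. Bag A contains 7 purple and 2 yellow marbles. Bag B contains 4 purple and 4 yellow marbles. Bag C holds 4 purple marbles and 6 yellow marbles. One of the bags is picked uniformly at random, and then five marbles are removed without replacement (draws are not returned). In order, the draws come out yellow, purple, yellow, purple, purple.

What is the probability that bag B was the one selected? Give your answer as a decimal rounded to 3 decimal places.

The likelihood of the observed sequence under each hypothesis: P(data | bag A) = (2/9)(7/8)(1/7)(6/6)(5/5) = 1/36; P(data | bag B) = (4/8)(4/7)(3/6)(3/5)(2/4) = 3/70; P(data | bag C) = (6/10)(4/9)(5/8)(3/7)(2/6) = 1/42.
Multiplying each by its prior: 1/3 · 1/36 = 1/108, 1/3 · 3/70 = 1/70, 1/3 · 1/42 = 1/126; with total 17/540.
Therefore the posterior P(bag B | data) = (1/70) / (17/540) = 54/119.

0.454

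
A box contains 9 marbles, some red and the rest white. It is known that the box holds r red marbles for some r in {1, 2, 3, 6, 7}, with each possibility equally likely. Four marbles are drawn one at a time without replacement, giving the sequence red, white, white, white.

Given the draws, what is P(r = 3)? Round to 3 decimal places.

0.313

The likelihood of the observed sequence under each hypothesis: P(data | r = 1) = (1/9)(8/8)(7/7)(6/6) = 1/9; P(data | r = 2) = (2/9)(7/8)(6/7)(5/6) = 5/36; P(data | r = 3) = (3/9)(6/8)(5/7)(4/6) = 5/42; P(data | r = 6) = (6/9)(3/8)(2/7)(1/6) = 1/84; P(data | r = 7) = (7/9)(2/8)(1/7)(0/6) = 0.
The prior-weighted likelihoods are 1/5 · 1/9 = 1/45, 1/5 · 5/36 = 1/36, 1/5 · 5/42 = 1/42, 1/5 · 1/84 = 1/420, 1/5 · 0 = 0; these sum to 8/105.
Hence P(r = 3 | data) = (1/42) / (8/105) = 5/16.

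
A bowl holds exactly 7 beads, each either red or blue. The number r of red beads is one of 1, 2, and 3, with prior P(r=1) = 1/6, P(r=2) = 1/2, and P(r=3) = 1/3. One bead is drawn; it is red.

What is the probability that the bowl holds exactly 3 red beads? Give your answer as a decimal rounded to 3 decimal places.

For each hypothesis, P(data | H) works out to: P(data | r = 1) = (1/7) = 1/7; P(data | r = 2) = (2/7) = 2/7; P(data | r = 3) = (3/7) = 3/7.
Multiplying each by its prior: 1/6 · 1/7 = 1/42, 1/2 · 2/7 = 1/7, 1/3 · 3/7 = 1/7; summing to 13/42.
Therefore the posterior P(r = 3 | data) = (1/7) / (13/42) = 6/13.

0.462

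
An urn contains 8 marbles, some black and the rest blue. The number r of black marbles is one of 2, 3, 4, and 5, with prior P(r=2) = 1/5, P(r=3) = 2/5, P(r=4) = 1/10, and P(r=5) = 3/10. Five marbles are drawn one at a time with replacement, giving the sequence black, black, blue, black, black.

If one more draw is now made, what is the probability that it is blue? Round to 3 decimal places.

For each hypothesis, P(data | H) works out to: P(data | r = 2) = (2/8)(2/8)(6/8)(2/8)(2/8) = 0.0029297; P(data | r = 3) = (3/8)(3/8)(5/8)(3/8)(3/8) = 0.01236; P(data | r = 4) = (4/8)(4/8)(4/8)(4/8)(4/8) = 0.03125; P(data | r = 5) = (5/8)(5/8)(3/8)(5/8)(5/8) = 0.05722.
The prior-weighted likelihoods are 1/5 · 0.0029297 = 0.00058594, 2/5 · 0.01236 = 0.0049438, 1/10 · 0.03125 = 0.003125, 3/10 · 0.05722 = 0.017166; with total 0.025821.
The posterior is then P(r = 2 | data) = 0.022692, P(r = 3 | data) = 0.19147, P(r = 4 | data) = 0.12103, P(r = 5 | data) = 0.66482.
The predictive probability is P(blue next | data) = (3/4)(0.022692) + (5/8)(0.19147) + (1/2)(0.12103) + (3/8)(0.66482) = 0.4465.

0.447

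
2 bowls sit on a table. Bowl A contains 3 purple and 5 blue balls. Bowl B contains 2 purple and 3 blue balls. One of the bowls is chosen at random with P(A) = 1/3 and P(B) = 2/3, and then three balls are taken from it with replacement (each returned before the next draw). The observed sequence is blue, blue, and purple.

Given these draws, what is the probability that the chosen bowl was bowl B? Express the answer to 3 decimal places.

0.663

For each hypothesis, P(data | H) works out to: P(data | bowl A) = (5/8)(5/8)(3/8) = 0.14648; P(data | bowl B) = (3/5)(3/5)(2/5) = 0.144.
Weighting by the prior gives 1/3 · 0.14648 = 0.048828, 2/3 · 0.144 = 0.096; with total 0.14483.
So P(bowl B | data) = (0.096) / (0.14483) = 0.66285.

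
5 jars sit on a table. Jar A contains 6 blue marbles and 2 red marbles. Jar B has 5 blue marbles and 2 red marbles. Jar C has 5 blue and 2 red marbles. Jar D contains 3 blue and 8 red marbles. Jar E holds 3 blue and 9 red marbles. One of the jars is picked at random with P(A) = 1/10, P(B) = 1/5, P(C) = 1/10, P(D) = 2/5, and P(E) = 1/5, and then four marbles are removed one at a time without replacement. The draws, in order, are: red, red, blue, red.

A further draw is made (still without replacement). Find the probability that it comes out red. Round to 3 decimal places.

0.726

Under each hypothesis, the probability of the observed sequence is: P(data | jar A) = (2/8)(1/7)(6/6)(0/5) = 0; P(data | jar B) = (2/7)(1/6)(5/5)(0/4) = 0; P(data | jar C) = (2/7)(1/6)(5/5)(0/4) = 0; P(data | jar D) = (8/11)(7/10)(3/9)(6/8) = 7/55; P(data | jar E) = (9/12)(8/11)(3/10)(7/9) = 7/55.
Weighting by the prior gives 1/10 · 0 = 0, 1/5 · 0 = 0, 1/10 · 0 = 0, 2/5 · 7/55 = 14/275, 1/5 · 7/55 = 7/275; with total 21/275.
Normalising, the posterior is P(jar A | data) = 0, P(jar B | data) = 0, P(jar C | data) = 0, P(jar D | data) = 2/3, P(jar E | data) = 1/3.
Averaging over the posterior, P(red next | data) = (5/7)(2/3) + (3/4)(1/3) = 61/84.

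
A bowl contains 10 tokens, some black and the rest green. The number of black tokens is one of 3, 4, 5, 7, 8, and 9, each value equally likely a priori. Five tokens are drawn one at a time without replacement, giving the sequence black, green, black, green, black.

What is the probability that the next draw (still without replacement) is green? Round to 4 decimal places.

0.4386

Compute the likelihood of the observed sequence for each case: P(data | r = 3) = (3/10)(7/9)(2/8)(6/7)(1/6) = 1/120; P(data | r = 4) = (4/10)(6/9)(3/8)(5/7)(2/6) = 1/42; P(data | r = 5) = (5/10)(5/9)(4/8)(4/7)(3/6) = 5/126; P(data | r = 7) = (7/10)(3/9)(6/8)(2/7)(5/6) = 1/24; P(data | r = 8) = (8/10)(2/9)(7/8)(1/7)(6/6) = 1/45; P(data | r = 9) = (9/10)(1/9)(8/8)(0/7) = 0.
Weighting by the prior gives 1/6 · 1/120 = 1/720, 1/6 · 1/42 = 1/252, 1/6 · 5/126 = 5/756, 1/6 · 1/24 = 1/144, 1/6 · 1/45 = 1/270, 1/6 · 0 = 0; summing to 19/840.
The posterior is then P(r = 3 | data) = 7/114, P(r = 4 | data) = 10/57, P(r = 5 | data) = 50/171, P(r = 7 | data) = 35/114, P(r = 8 | data) = 28/171, P(r = 9 | data) = 0.
Averaging over the posterior, P(green next | data) = (1)(7/114) + (4/5)(10/57) + (3/5)(50/171) + (1/5)(35/114) + (0)(28/171) = 25/57.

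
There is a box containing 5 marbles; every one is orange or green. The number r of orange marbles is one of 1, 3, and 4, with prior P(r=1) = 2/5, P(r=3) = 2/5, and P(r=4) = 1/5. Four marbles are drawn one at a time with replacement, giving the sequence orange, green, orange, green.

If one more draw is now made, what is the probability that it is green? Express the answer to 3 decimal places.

0.480

Under each hypothesis, the probability of the observed sequence is: P(data | r = 1) = (1/5)(4/5)(1/5)(4/5) = 0.0256; P(data | r = 3) = (3/5)(2/5)(3/5)(2/5) = 0.0576; P(data | r = 4) = (4/5)(1/5)(4/5)(1/5) = 0.0256.
Weighting by the prior gives 2/5 · 0.0256 = 0.01024, 2/5 · 0.0576 = 0.02304, 1/5 · 0.0256 = 0.00512; with total 0.0384.
Normalising, the posterior is P(r = 1 | data) = 0.26667, P(r = 3 | data) = 0.6, P(r = 4 | data) = 0.13333.
Averaging over the posterior, P(green next | data) = (4/5)(0.26667) + (2/5)(0.6) + (1/5)(0.13333) = 0.48.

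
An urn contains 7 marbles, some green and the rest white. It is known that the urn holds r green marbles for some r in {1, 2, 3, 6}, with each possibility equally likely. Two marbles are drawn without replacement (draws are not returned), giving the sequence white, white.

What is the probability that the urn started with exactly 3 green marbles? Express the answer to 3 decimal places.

For each hypothesis, P(data | H) works out to: P(data | r = 1) = (6/7)(5/6) = 5/7; P(data | r = 2) = (5/7)(4/6) = 10/21; P(data | r = 3) = (4/7)(3/6) = 2/7; P(data | r = 6) = (1/7)(0/6) = 0.
The prior-weighted likelihoods are 1/4 · 5/7 = 5/28, 1/4 · 10/21 = 5/42, 1/4 · 2/7 = 1/14, 1/4 · 0 = 0; these sum to 31/84.
By Bayes' rule, P(r = 3 | data) = (1/14) / (31/84) = 6/31.

0.194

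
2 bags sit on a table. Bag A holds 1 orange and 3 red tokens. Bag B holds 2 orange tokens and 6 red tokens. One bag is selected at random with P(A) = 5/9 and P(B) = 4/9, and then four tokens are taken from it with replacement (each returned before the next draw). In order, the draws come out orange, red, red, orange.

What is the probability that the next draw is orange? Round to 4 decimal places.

0.2500

The likelihood of the observed sequence under each hypothesis: P(data | bag A) = (1/4)(3/4)(3/4)(1/4) = 9/256; P(data | bag B) = (2/8)(6/8)(6/8)(2/8) = 9/256.
The prior-weighted likelihoods are 5/9 · 9/256 = 5/256, 4/9 · 9/256 = 1/64; summing to 9/256.
Normalising, the posterior is P(bag A | data) = 5/9, P(bag B | data) = 4/9.
The predictive probability is P(orange next | data) = (1/4)(5/9) + (1/4)(4/9) = 1/4.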